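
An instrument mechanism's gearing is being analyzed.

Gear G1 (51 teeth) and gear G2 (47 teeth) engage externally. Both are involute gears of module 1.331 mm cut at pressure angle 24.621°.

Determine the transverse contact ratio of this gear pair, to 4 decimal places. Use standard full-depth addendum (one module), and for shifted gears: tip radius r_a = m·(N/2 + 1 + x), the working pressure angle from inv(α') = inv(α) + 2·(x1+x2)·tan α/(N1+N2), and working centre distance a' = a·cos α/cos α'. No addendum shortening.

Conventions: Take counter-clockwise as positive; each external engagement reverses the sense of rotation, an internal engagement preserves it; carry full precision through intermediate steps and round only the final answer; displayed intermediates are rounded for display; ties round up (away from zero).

1.5475

topology: single-mesh involute geometry — m = 1.331, 51T/47T pair
base radii: r_b1 = 30.854748, r_b2 = 28.434767
tip radii: r_a1 = 35.271500, r_a2 = 32.609500
no profile shift: α' = α, a' = a
action lengths: √(r_a1²−r_b1²) = 17.089858, √(r_a2²−r_b2²) = 15.963818
base pitch p_b = π·m·cos α = 3.801296
CR = (17.089858 + 15.963818 − 65.219000·sin 24.62100°)/3.801296 = 1.547506
contact ratio ≈ 1.5475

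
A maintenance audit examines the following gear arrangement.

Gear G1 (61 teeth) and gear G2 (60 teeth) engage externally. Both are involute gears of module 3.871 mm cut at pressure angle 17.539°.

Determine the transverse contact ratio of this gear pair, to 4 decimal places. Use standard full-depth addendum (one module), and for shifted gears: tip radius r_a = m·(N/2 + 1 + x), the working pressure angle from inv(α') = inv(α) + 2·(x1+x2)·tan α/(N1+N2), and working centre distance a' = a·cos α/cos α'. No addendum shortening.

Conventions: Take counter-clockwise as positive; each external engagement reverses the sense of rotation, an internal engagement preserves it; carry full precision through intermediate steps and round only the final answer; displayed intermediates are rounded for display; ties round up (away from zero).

class = single-mesh tooth geometry [involute pair 61T × 60T, m = 3.871]
base radii: r_b1 = 112.576876, r_b2 = 110.731354
tip radii: r_a1 = 121.936500, r_a2 = 120.001000
no profile shift: α' = α, a' = a
action lengths: √(r_a1²−r_b1²) = 46.850367, √(r_a2²−r_b2²) = 46.247241
base pitch p_b = π·m·cos α = 11.595760
CR = (46.850367 + 46.247241 − 234.195500·sin 17.53900°)/11.595760 = 1.942231
contact ratio ≈ 1.9422

1.9422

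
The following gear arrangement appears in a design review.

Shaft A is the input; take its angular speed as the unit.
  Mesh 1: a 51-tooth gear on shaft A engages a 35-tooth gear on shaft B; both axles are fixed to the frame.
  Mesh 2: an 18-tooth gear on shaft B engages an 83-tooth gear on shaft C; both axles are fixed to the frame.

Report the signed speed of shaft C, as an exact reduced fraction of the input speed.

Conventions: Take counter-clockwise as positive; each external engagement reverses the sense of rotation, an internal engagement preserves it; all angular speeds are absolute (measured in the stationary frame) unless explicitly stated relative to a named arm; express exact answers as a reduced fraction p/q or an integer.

2-mesh fixed-axis compound train (all bearings frame-fixed)
mesh 1 [51T→35T]: |ω|/ω_in = 1×51/35 = 51/35, sense flips to −
mesh 2 [18T→83T]: |ω|/ω_in = (51/35)×18/83 = 918/2905, sense flips to +
signed output speed (× input speed) = 918/2905

918/2905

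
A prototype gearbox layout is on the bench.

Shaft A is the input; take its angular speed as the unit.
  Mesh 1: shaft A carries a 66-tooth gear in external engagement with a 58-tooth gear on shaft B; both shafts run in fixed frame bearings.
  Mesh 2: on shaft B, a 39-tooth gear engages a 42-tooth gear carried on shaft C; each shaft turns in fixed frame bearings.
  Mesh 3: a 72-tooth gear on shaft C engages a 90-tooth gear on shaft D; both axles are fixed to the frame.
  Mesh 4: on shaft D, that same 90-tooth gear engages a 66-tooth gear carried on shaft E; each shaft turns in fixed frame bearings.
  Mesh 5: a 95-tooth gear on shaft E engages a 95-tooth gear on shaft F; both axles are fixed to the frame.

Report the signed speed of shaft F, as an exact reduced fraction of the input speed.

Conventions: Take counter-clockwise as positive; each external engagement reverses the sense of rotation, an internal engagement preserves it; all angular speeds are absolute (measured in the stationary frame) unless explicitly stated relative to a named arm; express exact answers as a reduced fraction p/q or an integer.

-234/203

5-mesh fixed-axis compound train (all bearings frame-fixed)
mesh 1 [66T→58T]: |ω|/ω_in = 1×66/58 = 33/29, sense flips to −
mesh 2 [39T→42T]: |ω|/ω_in = (33/29)×39/42 = 429/406, sense flips to +
mesh 3 [72T→90T]: |ω|/ω_in = (429/406)×72/90 = 858/1015, sense flips to −
mesh 4 [90T→66T]: |ω|/ω_in = (858/1015)×90/66 = 234/203, sense flips to +
mesh 5 [95T→95T]: |ω|/ω_in = (234/203)×95/95 = 234/203, sense flips to −
signed output speed (× input speed) = -234/203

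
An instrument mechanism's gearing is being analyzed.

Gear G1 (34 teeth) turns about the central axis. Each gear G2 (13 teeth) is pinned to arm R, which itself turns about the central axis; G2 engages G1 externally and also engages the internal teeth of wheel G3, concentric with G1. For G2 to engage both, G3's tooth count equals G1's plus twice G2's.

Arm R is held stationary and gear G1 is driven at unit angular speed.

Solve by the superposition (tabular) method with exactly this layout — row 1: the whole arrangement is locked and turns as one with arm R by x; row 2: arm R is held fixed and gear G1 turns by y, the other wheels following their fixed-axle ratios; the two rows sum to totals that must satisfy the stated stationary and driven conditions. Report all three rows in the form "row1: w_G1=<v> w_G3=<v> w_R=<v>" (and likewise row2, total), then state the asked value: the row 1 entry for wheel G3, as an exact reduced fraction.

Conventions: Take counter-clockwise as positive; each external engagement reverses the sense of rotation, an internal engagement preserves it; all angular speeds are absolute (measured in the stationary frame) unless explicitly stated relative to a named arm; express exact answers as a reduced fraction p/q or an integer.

row1: w_G1=0 w_G3=0 w_R=0
row2: w_G1=1 w_G3=-17/30 w_R=0
total: w_G1=1 w_G3=-17/30 w_R=0
asked value: 0

planetary set (34T centre, 13T on arm, 60T internal) — Willis relation
row 1 (train locked, turned with arm): all members turn x
row 2 — arm fixed, fixed-axis ratios: sun y, ring −(34/60)·y, arm 0
boundary: total ω_arm = x = 0 and total ω_sun = x + y = 1  ⇒  y = 1, x = 0
row 2 ring = −(34/60)·1 = -17/30
totals (row 1 + row 2): sun 0 + 1 = 1, ring 0 + (-17/30) = -17/30, arm 0 + 0 = 0
asked cell (row1, ring) = 0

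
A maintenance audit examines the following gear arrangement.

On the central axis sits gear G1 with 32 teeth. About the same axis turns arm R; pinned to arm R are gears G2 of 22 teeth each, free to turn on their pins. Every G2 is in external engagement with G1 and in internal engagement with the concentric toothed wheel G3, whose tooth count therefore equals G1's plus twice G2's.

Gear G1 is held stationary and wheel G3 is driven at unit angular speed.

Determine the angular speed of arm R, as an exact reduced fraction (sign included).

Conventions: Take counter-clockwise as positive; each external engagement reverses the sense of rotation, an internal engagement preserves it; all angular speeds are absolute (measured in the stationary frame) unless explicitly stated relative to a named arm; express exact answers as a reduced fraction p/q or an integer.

19/27

topology: planetary set — G1 32T / G2 22T / G3 76T, arm = carrier (Willis)
ring teeth: 32 + 2·22 = 76
32(ω_sun−ω_arm) = −76(ω_ring−ω_arm),  ω_sun = 0, ω_ring = 1
32(0−ω_arm) = −76(1−ω_arm)  ⇒  108·ω_arm = 76  ⇒  ω_arm = 19/27
exact speed ratio = 19/27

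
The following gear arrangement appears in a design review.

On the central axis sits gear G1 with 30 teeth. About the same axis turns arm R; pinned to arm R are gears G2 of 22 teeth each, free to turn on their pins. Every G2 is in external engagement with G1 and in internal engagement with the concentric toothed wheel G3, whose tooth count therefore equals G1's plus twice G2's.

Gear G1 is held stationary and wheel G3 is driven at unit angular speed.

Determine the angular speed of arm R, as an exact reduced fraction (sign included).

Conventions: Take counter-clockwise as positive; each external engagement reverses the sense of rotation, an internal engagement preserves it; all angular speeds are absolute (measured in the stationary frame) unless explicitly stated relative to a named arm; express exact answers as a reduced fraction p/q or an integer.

recognized (axles ride arm R): planetary set, 30/22/74 teeth
ring teeth: 30 + 2·22 = 74
30(ω_sun−ω_arm) = −74(ω_ring−ω_arm),  ω_sun = 0, ω_ring = 1
30(0−ω_arm) = −74(1−ω_arm)  ⇒  104·ω_arm = 74  ⇒  ω_arm = 37/52
exact speed ratio = 37/52

37/52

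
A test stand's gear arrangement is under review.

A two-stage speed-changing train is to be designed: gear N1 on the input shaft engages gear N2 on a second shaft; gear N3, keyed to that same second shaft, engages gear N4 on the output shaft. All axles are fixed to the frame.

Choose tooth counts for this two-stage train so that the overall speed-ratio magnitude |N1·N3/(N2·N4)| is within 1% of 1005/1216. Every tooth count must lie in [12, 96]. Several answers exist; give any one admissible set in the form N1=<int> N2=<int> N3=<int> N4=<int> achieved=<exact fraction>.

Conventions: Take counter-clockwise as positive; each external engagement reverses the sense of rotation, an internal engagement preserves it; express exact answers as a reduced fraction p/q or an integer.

class = fixed-axis compound train [2-stage, 1005/1216 wanted]
target = 1005/1216 in lowest terms: an exact hit needs N1·N3 = k·1005 and N2·N4 = k·1216 for one integer k, every count in [12, 96]; additionally prefer no 1:1 stage (N1 ≠ N2, N3 ≠ N4)
k = 1: N1·N3 = 1005 = 15·67, N2·N4 = 1216 = 16·76
achieved = 15·67/(16·76) = 1005/1216; |achieved − target| = 0 ≤ 201/24320 ✓

N1=15 N2=16 N3=67 N4=76 achieved=1005/1216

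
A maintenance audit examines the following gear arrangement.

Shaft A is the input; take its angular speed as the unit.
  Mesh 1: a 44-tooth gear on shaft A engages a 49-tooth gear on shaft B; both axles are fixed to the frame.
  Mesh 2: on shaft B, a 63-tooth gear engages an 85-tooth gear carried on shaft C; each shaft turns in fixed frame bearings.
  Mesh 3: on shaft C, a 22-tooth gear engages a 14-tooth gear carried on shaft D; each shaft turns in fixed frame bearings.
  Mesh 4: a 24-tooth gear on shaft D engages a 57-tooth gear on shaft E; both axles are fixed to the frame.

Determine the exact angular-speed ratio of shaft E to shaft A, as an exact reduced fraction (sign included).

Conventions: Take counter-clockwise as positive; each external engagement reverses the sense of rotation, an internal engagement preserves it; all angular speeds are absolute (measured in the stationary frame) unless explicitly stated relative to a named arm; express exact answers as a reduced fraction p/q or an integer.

34848/79135

class = fixed-axis compound train [4 meshes; 4 ratios multiply, 4 sense flips]
mesh 1 [44T→49T]: running ratio 44/49, sense −
mesh 2 [63T→85T]: running ratio 396/595, sense +
mesh 3 [22T→14T]: running ratio 4356/4165, sense −
mesh 4 [24T→57T]: running ratio 34848/79135, sense +
ω_out/ω_in = 34848/79135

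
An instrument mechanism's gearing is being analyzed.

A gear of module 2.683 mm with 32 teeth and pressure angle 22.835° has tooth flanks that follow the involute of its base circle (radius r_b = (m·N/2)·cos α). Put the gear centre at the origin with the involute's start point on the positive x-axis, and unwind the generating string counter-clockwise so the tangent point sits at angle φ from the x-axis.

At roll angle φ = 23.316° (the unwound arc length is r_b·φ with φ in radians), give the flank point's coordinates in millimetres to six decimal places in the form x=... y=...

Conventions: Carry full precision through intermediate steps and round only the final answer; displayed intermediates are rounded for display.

single-mesh involute tooth geometry (32T wheel at module 2.683)
pitch radius r_p = m·N/2 = 2.683·32/2 = 42.928000
base radius r_b = r_p·cos α = 42.928000·cos 22.835° = 39.563572
roll angle φ = 23.316° = 0.40694097 rad
x = r_b·(cos φ + φ·sin φ) = 42.705075
y = r_b·(sin φ − φ·cos φ) = 0.874097

x=42.705075 y=0.874097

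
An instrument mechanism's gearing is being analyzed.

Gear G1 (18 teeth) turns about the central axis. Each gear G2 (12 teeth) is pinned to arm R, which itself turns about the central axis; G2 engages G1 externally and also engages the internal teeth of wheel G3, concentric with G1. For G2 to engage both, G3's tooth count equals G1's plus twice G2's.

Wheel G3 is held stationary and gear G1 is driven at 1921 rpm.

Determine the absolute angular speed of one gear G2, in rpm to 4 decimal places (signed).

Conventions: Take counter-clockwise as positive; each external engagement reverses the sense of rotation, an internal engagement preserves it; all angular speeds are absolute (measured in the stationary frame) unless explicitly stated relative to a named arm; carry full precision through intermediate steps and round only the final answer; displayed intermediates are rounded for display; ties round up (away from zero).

-1440.7500 rpm

planetary set (18T centre, 12T on arm, 42T internal) — Willis relation
normalise by the input: solve with ω_sun = 1, then scale by 1921 rpm
ring teeth: 18 + 2·12 = 42
18(ω_sun−ω_arm) = −42(ω_ring−ω_arm),  ω_ring = 0, ω_sun = 1
18(1−ω_arm) = −42(0−ω_arm)  ⇒  60·ω_arm = 18  ⇒  ω_arm = 3/10
sun–planet mesh: 18·(1−3/10) = −12·(ω_p−ω_arm)  ⇒  ω_p−ω_arm = -21/20
ω_p = 3/10 − 21/20 = -3/4
scale: ω_p = -3/4 × 1921 rpm = -1440.7500 rpm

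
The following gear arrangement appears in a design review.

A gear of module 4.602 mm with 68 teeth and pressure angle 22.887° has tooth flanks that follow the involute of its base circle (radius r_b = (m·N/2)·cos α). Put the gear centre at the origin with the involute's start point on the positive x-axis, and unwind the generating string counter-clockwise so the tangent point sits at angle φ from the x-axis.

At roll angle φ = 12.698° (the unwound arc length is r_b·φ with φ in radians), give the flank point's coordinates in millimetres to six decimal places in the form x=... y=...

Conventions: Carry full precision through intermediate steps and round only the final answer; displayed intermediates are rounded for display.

single-mesh involute tooth geometry (68T wheel at module 4.602)
pitch radius r_p = m·N/2 = 4.602·68/2 = 156.468000
base radius r_b = r_p·cos α = 156.468000·cos 22.887° = 144.149849
roll angle φ = 12.698° = 0.22162191 rad
x = r_b·(cos φ + φ·sin φ) = 147.646550
y = r_b·(sin φ − φ·cos φ) = 0.520471

x=147.646550 y=0.520471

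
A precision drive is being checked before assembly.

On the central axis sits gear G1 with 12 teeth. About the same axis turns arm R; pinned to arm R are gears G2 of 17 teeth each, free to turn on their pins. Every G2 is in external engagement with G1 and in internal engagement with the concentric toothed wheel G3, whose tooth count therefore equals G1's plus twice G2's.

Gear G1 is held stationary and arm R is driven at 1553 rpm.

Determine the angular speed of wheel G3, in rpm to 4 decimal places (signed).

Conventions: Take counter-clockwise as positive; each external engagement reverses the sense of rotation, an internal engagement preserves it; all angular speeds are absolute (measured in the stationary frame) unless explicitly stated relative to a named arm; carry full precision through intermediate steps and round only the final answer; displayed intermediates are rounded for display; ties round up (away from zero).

+1958.1304 rpm

planetary set (12T centre, 17T on arm, 46T internal) — Willis relation
normalise by the input: solve with ω_arm = 1, then scale by 1553 rpm
ring teeth: 12 + 2·17 = 46
12(ω_sun−ω_arm) = −46(ω_ring−ω_arm),  ω_sun = 0, ω_arm = 1
ω_ring = 1 − (12/46)(0−1) = 29/23
scale: ω_ring = 29/23 × 1553 rpm = +1958.1304 rpm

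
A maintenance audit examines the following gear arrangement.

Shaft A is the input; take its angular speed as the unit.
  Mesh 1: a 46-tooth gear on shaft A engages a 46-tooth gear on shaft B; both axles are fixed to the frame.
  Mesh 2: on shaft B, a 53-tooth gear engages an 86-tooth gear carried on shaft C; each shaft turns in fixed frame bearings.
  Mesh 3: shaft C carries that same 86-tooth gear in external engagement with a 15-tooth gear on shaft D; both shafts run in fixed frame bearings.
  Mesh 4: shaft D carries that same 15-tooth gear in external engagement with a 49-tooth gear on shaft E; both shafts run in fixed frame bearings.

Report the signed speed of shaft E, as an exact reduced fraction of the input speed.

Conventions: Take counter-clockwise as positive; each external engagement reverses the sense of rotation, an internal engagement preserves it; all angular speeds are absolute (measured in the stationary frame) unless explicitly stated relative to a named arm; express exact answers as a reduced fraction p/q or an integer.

4-mesh fixed-axis compound train (all bearings frame-fixed)
mesh 1 [46T→46T]: |ω|/ω_in = 1×46/46 = 1, sense flips to −
mesh 2 [53T→86T]: |ω|/ω_in = 1×53/86 = 53/86, sense flips to +
mesh 3 [86T→15T]: |ω|/ω_in = (53/86)×86/15 = 53/15, sense flips to −
mesh 4 [15T→49T]: |ω|/ω_in = (53/15)×15/49 = 53/49, sense flips to +
signed output speed (× input speed) = 53/49

53/49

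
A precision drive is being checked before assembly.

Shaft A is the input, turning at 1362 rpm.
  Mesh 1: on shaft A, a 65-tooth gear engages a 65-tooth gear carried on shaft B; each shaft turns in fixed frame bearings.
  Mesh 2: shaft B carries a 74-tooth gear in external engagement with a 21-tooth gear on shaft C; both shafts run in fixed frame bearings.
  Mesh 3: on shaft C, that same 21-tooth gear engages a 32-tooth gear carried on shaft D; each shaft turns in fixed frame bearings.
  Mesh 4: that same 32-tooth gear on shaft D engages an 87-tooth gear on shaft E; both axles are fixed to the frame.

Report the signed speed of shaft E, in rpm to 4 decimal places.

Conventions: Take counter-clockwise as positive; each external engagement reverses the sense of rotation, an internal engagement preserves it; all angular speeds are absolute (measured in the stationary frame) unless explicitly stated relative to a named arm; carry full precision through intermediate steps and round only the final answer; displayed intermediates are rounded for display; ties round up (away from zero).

+1158.4828 rpm

class = fixed-axis compound train [4 meshes; 4 ratios multiply, 4 sense flips]
mesh 1 [65T→65T]: ω = 1362.0000×65/65 = 1362.0000 rpm, sense flips to −
mesh 2 [74T→21T]: ω = 1362.0000×74/21 = 4799.4286 rpm, sense flips to +
mesh 3 [21T→32T]: ω = 4799.4286×21/32 = 3149.6250 rpm, sense flips to −
mesh 4 [32T→87T]: ω = 3149.6250×32/87 = 1158.4828 rpm, sense flips to +
signed output speed = +1158.4828 rpm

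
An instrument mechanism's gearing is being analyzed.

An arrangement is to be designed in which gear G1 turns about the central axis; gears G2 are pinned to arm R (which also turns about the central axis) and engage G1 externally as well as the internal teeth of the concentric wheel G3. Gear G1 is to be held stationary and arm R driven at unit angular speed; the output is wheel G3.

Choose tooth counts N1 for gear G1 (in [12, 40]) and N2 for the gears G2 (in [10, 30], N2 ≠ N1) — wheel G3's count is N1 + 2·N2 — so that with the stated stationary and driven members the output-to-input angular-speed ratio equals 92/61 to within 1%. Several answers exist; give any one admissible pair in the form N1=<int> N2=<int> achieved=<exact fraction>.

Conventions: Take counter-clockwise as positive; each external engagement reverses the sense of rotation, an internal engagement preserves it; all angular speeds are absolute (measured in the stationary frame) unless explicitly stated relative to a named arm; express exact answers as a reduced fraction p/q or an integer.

design class (target 92/61): planetary set
Willis with ω_sun = 0: ω_ring/ω_arm = (N1+N3)/N3; set equal to 92/61  ⇒  N3/N1 = 1/(92/61 − 1) = 61/31
N3 = N1 + 2·N2  ⇒  N2/N1 = (N3/N1 − 1)/2 = (61/31 − 1)/2 = 15/31
smallest multiple with N1 ≥ 12 and N2 ≥ 10: k = 1  ⇒  N1 = 1·31 = 31, N2 = 1·15 = 15 (N1 ≤ 40, N2 ≤ 30, N2 ≠ N1 ✓), N3 = 31 + 2·15 = 61
check: (N1+N3)/N3 with N1 = 31, N3 = 61 gives 92/61; |achieved − target| = 0 ≤ 23/1525 ✓

N1=31 N2=15 achieved=92/61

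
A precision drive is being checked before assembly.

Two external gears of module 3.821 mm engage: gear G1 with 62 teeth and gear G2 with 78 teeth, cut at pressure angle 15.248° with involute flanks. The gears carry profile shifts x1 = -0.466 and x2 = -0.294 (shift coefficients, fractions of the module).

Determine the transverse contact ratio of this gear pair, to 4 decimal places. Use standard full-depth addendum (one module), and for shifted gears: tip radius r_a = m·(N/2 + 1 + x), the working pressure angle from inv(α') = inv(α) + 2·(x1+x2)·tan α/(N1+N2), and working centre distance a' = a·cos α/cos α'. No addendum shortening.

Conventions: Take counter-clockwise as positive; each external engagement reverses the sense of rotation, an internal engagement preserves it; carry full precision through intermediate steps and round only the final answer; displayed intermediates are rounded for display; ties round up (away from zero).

2.5511

class = single-mesh tooth geometry [involute pair 62T × 78T, m = 3.821]
base radii: r_b1 = 114.281111, r_b2 = 143.773010
tip radii: r_a1 = 120.491414, r_a2 = 151.716626
inv(α') = inv(15.248°) + 2·(-0.466-0.294)·tan α/(62+78) = 0.00350640  ⇒  α' = 12.47417°
a' = a·cos α / cos α' = 267.4700·cos 15.248°/cos 12.47417° = 264.293163
action lengths: √(r_a1²−r_b1²) = 38.183878, √(r_a2²−r_b2²) = 48.448489
base pitch p_b = π·m·cos α = 11.581442
CR = (38.183878 + 48.448489 − 264.293163·sin 12.47417°)/11.581442 = 2.551080
contact ratio ≈ 2.5511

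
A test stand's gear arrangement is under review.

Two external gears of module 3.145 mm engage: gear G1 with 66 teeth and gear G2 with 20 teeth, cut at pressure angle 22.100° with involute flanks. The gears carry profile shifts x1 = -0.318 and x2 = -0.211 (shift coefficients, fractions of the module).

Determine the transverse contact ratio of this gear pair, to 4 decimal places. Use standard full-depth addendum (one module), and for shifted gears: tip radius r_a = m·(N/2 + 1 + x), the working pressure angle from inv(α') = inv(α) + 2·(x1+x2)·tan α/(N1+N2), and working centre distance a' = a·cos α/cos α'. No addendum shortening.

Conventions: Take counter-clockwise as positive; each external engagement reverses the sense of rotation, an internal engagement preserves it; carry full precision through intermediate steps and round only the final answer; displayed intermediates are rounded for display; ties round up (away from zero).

1.7202

class = single-mesh tooth geometry [involute pair 66T × 20T, m = 3.145]
base radii: r_b1 = 96.159774, r_b2 = 29.139325
tip radii: r_a1 = 105.929890, r_a2 = 33.931405
inv(α') = inv(22.100°) + 2·(-0.318-0.211)·tan α/(66+20) = 0.01534467  ⇒  α' = 20.18849°
a' = a·cos α / cos α' = 135.2350·cos 22.100°/cos 20.18849° = 133.501089
action lengths: √(r_a1²−r_b1²) = 44.434665, √(r_a2²−r_b2²) = 17.385050
base pitch p_b = π·m·cos α = 9.154389
CR = (44.434665 + 17.385050 − 133.501089·sin 20.18849°)/9.154389 = 1.720181
contact ratio ≈ 1.7202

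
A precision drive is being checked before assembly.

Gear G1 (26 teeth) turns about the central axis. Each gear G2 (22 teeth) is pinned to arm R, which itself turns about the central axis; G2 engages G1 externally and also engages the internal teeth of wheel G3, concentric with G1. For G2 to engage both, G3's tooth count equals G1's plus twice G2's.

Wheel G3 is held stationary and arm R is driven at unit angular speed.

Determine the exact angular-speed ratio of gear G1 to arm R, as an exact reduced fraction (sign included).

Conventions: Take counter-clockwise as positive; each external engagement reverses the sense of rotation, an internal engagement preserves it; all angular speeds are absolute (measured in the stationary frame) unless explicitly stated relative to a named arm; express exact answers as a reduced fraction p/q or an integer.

48/13

class = planetary set [G3 = 26+2·22 = 70; Willis about the carrier]
ring teeth: 26 + 2·22 = 70
26(ω_sun−ω_arm) = −70(ω_ring−ω_arm),  ω_ring = 0, ω_arm = 1
ω_sun = 1 − (70/26)(0−1) = 48/13
ω_out/ω_in = 48/13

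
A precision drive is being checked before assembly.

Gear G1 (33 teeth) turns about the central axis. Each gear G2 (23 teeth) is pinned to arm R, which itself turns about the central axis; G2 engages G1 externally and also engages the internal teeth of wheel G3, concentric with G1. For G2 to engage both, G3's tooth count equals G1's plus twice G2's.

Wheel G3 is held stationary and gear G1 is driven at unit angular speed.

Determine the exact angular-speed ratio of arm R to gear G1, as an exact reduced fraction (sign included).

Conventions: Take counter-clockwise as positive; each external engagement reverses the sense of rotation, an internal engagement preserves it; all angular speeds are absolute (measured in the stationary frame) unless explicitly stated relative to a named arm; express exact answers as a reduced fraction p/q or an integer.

33/112

topology: planetary set — G1 33T / G2 23T / G3 79T, arm = carrier (Willis)
ring teeth: 33 + 2·23 = 79
33(ω_sun−ω_arm) = −79(ω_ring−ω_arm),  ω_ring = 0, ω_sun = 1
33(1−ω_arm) = −79(0−ω_arm)  ⇒  112·ω_arm = 33  ⇒  ω_arm = 33/112
ω_out/ω_in = 33/112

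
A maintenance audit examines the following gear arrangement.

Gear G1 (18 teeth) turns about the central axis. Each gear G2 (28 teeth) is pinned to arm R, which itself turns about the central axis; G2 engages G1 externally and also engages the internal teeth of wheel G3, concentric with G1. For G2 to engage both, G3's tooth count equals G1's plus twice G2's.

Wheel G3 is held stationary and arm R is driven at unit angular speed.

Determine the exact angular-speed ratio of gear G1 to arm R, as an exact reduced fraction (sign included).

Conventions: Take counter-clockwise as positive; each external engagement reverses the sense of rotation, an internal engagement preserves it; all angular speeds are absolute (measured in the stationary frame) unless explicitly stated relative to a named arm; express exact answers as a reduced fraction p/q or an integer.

46/9

planetary set (18T centre, 28T on arm, 74T internal) — Willis relation
ring teeth: 18 + 2·28 = 74
18(ω_sun−ω_arm) = −74(ω_ring−ω_arm),  ω_ring = 0, ω_arm = 1
ω_sun = 1 − (74/18)(0−1) = 46/9
ω_out/ω_in = 46/9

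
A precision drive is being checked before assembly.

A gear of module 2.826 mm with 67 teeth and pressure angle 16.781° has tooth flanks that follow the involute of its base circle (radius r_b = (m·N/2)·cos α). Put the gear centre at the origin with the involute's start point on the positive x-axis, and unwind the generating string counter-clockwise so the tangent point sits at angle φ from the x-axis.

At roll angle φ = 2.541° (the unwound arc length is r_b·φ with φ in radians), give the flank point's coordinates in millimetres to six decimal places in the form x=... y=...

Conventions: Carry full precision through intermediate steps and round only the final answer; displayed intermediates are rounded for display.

x=90.728555 y=0.002635

recognized (one wheel, involute flank): single-mesh tooth geometry, m = 2.826, N = 67
pitch radius r_p = m·N/2 = 2.826·67/2 = 94.671000
base radius r_b = r_p·cos α = 94.671000·cos 16.781° = 90.639463
roll angle φ = 2.541° = 0.04434882 rad
x = r_b·(cos φ + φ·sin φ) = 90.728555
y = r_b·(sin φ − φ·cos φ) = 0.002635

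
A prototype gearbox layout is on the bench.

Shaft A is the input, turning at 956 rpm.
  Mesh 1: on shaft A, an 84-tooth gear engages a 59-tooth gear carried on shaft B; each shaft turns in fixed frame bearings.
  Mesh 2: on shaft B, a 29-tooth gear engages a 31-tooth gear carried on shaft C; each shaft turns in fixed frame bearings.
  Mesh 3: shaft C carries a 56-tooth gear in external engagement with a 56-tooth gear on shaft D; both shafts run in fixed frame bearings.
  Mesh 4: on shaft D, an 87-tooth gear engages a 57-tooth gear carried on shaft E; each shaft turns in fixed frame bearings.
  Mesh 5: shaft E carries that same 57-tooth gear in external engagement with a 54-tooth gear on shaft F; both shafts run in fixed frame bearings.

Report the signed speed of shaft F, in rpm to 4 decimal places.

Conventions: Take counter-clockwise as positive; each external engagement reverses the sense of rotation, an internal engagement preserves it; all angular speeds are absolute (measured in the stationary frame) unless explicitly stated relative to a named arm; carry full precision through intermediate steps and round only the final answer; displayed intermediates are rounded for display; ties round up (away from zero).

-2051.3840 rpm

5-mesh fixed-axis compound train (all bearings frame-fixed)
mesh 1 [84T→59T]: ω = 956.0000×84/59 = 1361.0847 rpm, sense flips to −
mesh 2 [29T→31T]: ω = 1361.0847×29/31 = 1273.2728 rpm, sense flips to +
mesh 3 [56T→56T]: ω = 1273.2728×56/56 = 1273.2728 rpm, sense flips to −
mesh 4 [87T→57T]: ω = 1273.2728×87/57 = 1943.4164 rpm, sense flips to +
mesh 5 [57T→54T]: ω = 1943.4164×57/54 = 2051.3840 rpm, sense flips to −
signed output speed = -2051.3840 rpm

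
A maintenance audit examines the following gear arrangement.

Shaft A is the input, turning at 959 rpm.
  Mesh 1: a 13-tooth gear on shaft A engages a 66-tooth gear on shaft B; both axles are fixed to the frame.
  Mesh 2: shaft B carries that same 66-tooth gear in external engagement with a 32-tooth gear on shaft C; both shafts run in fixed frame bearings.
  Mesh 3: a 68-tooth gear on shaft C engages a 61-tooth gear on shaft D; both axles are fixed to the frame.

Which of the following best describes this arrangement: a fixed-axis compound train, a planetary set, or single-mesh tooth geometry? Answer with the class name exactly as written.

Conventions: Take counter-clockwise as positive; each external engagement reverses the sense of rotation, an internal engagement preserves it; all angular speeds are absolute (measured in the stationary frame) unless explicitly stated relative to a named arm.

fixed-axis compound train

recognized (4 fixed axles, 3 meshes): fixed-axis compound train
classification: fixed-axis compound train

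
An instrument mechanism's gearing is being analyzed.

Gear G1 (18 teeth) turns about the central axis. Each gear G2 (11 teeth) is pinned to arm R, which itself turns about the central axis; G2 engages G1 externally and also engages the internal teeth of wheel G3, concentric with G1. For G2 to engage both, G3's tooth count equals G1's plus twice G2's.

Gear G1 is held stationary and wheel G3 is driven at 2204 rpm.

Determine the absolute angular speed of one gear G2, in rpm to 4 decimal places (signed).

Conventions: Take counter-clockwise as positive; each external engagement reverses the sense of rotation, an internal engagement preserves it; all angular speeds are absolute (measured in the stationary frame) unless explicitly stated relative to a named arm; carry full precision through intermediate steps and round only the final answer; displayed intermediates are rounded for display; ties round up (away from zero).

class = planetary set [G3 = 18+2·11 = 40; Willis about the carrier]
normalise by the input: solve with ω_ring = 1, then scale by 2204 rpm
ring teeth: 18 + 2·11 = 40
18(ω_sun−ω_arm) = −40(ω_ring−ω_arm),  ω_sun = 0, ω_ring = 1
18(0−ω_arm) = −40(1−ω_arm)  ⇒  58·ω_arm = 40  ⇒  ω_arm = 20/29
sun–planet mesh: 18·(0−20/29) = −11·(ω_p−ω_arm)  ⇒  ω_p−ω_arm = 360/319
ω_p = 20/29 + 360/319 = 20/11
scale: ω_p = 20/11 × 2204 rpm = +4007.2727 rpm

+4007.2727 rpm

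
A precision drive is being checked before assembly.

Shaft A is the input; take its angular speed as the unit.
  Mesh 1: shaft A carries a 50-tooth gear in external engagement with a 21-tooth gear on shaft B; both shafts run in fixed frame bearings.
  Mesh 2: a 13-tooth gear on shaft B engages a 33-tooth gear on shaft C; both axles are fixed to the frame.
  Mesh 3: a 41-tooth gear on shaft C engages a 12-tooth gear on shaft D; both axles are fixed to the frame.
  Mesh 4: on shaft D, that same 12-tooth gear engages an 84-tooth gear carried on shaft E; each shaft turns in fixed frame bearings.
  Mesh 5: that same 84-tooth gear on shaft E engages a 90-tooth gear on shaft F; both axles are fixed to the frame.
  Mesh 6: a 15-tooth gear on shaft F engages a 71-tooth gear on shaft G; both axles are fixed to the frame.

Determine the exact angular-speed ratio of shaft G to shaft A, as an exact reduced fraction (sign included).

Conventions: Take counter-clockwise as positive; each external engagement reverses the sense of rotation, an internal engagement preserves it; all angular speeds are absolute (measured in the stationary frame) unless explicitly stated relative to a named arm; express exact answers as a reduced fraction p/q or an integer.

class = fixed-axis compound train [6 meshes; 6 ratios multiply, 6 sense flips]
mesh 1 [50T→21T]: running ratio 50/21, sense −
mesh 2 [13T→33T]: running ratio 650/693, sense +
mesh 3 [41T→12T]: running ratio 13325/4158, sense −
mesh 4 [12T→84T]: running ratio 13325/29106, sense +
mesh 5 [84T→90T]: running ratio 2665/6237, sense −
mesh 6 [15T→71T]: running ratio 13325/147609, sense +
ω_out/ω_in = 13325/147609

13325/147609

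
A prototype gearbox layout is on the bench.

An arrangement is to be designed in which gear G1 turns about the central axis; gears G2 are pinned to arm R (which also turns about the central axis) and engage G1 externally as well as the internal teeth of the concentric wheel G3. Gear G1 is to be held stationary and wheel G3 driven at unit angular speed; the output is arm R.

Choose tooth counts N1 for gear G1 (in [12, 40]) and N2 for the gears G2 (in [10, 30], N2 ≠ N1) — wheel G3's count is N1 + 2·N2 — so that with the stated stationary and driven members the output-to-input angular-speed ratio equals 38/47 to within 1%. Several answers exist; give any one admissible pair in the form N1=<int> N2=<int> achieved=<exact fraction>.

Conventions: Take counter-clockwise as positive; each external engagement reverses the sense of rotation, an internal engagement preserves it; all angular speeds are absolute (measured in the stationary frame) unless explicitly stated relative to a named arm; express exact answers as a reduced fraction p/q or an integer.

design class (target 38/47): planetary set
Willis with ω_sun = 0: ω_arm/ω_ring = N3/(N1+N3); set equal to 38/47  ⇒  N3/N1 = (38/47)/(1 − 38/47) = 38/9
N3 = N1 + 2·N2  ⇒  N2/N1 = (N3/N1 − 1)/2 = (38/9 − 1)/2 = 29/18
smallest multiple with N1 ≥ 12 and N2 ≥ 10: k = 1  ⇒  N1 = 1·18 = 18, N2 = 1·29 = 29 (N1 ≤ 40, N2 ≤ 30, N2 ≠ N1 ✓), N3 = 18 + 2·29 = 76
check: N3/(N1+N3) with N1 = 18, N3 = 76 gives 38/47; |achieved − target| = 0 ≤ 19/2350 ✓

N1=18 N2=29 achieved=38/47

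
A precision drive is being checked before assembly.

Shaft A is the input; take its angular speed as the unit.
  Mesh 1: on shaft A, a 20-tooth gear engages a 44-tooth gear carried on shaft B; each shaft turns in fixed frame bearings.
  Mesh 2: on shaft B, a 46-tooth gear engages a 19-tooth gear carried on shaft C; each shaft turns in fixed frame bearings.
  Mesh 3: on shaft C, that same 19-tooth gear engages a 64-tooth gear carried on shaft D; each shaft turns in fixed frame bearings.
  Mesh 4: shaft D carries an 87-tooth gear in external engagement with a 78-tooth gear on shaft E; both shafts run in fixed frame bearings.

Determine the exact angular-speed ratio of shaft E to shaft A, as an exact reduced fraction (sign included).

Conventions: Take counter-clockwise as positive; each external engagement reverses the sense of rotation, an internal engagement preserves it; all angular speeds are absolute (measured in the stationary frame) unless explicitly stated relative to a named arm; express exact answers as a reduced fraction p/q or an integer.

class = fixed-axis compound train [4 meshes; 4 ratios multiply, 4 sense flips]
mesh 1 [20T→44T]: running ratio 5/11, sense −
mesh 2 [46T→19T]: running ratio 230/209, sense +
mesh 3 [19T→64T]: running ratio 115/352, sense −
mesh 4 [87T→78T]: running ratio 3335/9152, sense +
ω_out/ω_in = 3335/9152

3335/9152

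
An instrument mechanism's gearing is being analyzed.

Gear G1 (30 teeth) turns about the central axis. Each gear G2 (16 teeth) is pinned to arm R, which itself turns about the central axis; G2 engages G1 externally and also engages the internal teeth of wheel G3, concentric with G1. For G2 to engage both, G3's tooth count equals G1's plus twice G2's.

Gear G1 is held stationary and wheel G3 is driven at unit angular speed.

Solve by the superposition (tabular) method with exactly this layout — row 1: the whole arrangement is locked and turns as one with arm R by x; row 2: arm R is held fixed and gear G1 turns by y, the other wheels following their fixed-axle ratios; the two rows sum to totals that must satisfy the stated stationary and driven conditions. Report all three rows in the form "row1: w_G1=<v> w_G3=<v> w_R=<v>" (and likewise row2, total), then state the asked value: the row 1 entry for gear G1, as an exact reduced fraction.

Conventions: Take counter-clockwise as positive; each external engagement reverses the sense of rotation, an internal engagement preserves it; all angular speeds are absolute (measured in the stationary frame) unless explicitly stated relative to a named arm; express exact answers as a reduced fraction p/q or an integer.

class = planetary set [G3 = 30+2·16 = 62; Willis about the carrier]
row 1: whole set turns with the arm by x
row 2: sun turns y, ring = −(30/62)·y, arm 0
boundary: total ω_sun = x + y = 0 and total ω_ring = x − (30/62)·y = 1  ⇒  y = -31/46, x = 31/46
row 2 ring = −(30/62)·(-31/46) = 15/46
totals (row 1 + row 2): sun 31/46 + (-31/46) = 0, ring 31/46 + 15/46 = 1, arm 31/46 + 0 = 31/46
asked cell (row1, sun) = 31/46

row1: w_G1=31/46 w_G3=31/46 w_R=31/46
row2: w_G1=-31/46 w_G3=15/46 w_R=0
total: w_G1=0 w_G3=1 w_R=31/46
asked value: 31/46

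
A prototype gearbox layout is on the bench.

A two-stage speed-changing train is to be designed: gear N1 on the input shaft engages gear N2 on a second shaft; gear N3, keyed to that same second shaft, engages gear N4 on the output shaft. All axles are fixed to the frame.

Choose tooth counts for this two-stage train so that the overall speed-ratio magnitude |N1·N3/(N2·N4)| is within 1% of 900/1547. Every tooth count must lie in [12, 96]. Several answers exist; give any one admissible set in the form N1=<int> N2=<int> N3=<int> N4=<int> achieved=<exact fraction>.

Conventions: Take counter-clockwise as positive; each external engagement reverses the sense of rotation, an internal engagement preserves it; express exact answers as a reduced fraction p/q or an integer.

design class (target 900/1547): fixed-axis compound train
target = 900/1547 in lowest terms: an exact hit needs N1·N3 = k·900 and N2·N4 = k·1547 for one integer k, every count in [12, 96]; additionally prefer no 1:1 stage (N1 ≠ N2, N3 ≠ N4)
k = 1: N1·N3 = 900 = 12·75, N2·N4 = 1547 = 17·91
achieved = 12·75/(17·91) = 900/1547; |achieved − target| = 0 ≤ 9/1547 ✓

N1=12 N2=17 N3=75 N4=91 achieved=900/1547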